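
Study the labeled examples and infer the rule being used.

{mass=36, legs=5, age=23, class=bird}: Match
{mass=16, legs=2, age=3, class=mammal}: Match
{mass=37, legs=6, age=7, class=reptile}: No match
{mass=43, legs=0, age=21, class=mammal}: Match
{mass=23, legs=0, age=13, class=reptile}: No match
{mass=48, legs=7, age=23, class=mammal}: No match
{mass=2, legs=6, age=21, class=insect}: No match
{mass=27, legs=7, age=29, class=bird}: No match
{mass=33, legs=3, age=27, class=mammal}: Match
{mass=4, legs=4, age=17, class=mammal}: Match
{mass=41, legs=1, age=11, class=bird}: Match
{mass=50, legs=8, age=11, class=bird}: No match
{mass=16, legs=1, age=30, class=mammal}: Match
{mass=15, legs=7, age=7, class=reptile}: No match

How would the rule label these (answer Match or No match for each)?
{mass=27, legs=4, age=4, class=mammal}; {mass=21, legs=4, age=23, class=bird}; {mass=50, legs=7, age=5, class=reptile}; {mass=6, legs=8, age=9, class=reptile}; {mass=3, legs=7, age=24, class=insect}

Match, Match, No match, No match, No match

Every 'Match' example satisfies: legs ≤ 5 AND age ≠ 13. None of the 'No match' examples do.
{mass=27, legs=4, age=4, class=mammal}: Match (legs = 4, age = 4). {mass=21, legs=4, age=23, class=bird}: Match (legs = 4, age = 23). {mass=50, legs=7, age=5, class=reptile}: No match (legs = 7, age = 5). {mass=6, legs=8, age=9, class=reptile}: No match (legs = 8, age = 9). {mass=3, legs=7, age=24, class=insect}: No match (legs = 7, age = 24).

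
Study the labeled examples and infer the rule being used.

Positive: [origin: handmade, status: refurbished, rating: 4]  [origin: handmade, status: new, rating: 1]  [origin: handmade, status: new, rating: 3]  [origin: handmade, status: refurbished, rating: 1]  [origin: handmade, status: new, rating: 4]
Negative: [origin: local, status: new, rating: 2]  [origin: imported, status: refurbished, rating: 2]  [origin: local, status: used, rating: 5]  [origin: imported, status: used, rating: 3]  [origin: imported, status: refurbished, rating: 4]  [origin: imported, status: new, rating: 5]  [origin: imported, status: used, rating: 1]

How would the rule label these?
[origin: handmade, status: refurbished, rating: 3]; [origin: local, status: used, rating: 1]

Positive, Negative

A rule that fits every label: origin is handmade — true of each 'Positive' example, false of each 'Negative' one.
[origin: handmade, status: refurbished, rating: 3] — origin is handmade, hence Positive. [origin: local, status: used, rating: 1] — origin is local, hence Negative.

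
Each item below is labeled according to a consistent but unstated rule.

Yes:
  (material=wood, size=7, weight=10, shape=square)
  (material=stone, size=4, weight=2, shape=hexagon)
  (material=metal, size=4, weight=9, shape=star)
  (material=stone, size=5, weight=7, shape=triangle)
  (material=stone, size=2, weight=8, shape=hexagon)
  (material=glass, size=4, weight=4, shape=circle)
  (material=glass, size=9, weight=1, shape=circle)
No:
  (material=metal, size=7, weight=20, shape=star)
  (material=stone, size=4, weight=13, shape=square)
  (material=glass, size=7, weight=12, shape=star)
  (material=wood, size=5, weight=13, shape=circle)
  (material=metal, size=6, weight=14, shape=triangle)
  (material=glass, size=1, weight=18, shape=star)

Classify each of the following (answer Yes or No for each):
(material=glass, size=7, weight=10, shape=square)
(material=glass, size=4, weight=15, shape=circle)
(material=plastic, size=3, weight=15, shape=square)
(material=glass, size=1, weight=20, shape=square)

Yes, No, No, No

The simplest hypothesis consistent with all the labels is: weight ≤ 10.
(material=glass, size=7, weight=10, shape=square) — weight = 10, hence Yes. (material=glass, size=4, weight=15, shape=circle) — weight = 15, hence No. (material=plastic, size=3, weight=15, shape=square) — weight = 15, hence No. (material=glass, size=1, weight=20, shape=square) — weight = 20, hence No.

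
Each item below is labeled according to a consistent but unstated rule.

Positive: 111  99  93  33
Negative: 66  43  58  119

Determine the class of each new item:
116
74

The rule appears to be: ≡ 3 (mod 6).

Negative, Negative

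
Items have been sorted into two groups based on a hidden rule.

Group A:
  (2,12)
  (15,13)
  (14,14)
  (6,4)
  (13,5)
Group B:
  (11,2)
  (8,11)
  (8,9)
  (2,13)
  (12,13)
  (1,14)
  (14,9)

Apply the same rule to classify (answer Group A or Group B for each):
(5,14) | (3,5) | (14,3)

Group B, Group A, Group B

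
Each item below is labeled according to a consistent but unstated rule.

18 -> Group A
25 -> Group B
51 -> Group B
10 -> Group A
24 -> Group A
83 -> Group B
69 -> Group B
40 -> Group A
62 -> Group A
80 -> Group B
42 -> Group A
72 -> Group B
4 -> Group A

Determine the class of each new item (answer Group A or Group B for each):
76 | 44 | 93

The classifier is using: even AND at most 62.
76: Group B (76 is even, 76 > 62). 44: Group A (44 is even, 44 ≤ 62). 93: Group B (93 is odd, 93 > 62).

Group B, Group A, Group B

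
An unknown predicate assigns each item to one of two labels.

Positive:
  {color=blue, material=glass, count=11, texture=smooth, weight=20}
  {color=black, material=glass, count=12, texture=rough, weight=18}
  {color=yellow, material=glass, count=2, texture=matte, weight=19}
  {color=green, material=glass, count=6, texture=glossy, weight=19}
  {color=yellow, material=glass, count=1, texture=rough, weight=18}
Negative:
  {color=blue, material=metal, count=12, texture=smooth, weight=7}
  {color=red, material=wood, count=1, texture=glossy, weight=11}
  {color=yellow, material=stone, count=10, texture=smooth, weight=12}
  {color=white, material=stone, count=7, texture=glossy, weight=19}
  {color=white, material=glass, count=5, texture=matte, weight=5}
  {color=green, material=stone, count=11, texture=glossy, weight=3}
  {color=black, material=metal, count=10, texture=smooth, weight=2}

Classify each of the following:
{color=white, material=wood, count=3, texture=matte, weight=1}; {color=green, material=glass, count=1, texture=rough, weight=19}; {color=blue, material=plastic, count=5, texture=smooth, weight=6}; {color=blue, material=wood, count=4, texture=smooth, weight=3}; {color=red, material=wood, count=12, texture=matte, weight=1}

Negative, Positive, Negative, Negative, Negative

Rule: material is glass AND weight ≥ 7. This holds for each 'Positive' example and fails for each 'Negative' one.
Negative: {color=white, material=wood, count=3, texture=matte, weight=1}, since material is wood, weight = 1. Positive: {color=green, material=glass, count=1, texture=rough, weight=19}, since material is glass, weight = 19. Negative: {color=blue, material=plastic, count=5, texture=smooth, weight=6}, since material is plastic, weight = 6. Negative: {color=blue, material=wood, count=4, texture=smooth, weight=3}, since material is wood, weight = 3. Negative: {color=red, material=wood, count=12, texture=matte, weight=1}, since material is wood, weight = 1.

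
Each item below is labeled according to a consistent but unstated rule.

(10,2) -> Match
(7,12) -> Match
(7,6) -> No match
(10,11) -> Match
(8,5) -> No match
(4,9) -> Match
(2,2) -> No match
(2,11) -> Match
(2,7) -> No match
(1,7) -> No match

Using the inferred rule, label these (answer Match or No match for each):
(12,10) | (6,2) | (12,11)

The rule appears to be: max ≥ 9.
(12,10) → max 12 → Match.
(6,2) → max 6 → No match.
(12,11) → max 12 → Match.

Match, No match, Match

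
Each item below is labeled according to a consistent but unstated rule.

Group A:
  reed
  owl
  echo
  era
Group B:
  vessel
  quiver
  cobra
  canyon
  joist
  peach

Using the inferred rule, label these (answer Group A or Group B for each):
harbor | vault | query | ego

The simplest hypothesis consistent with all the labels is: length ≤ 4.
harbor: length 6, lacks this property → Group B.
vault: length 5, lacks this property → Group B.
query: length 5, lacks this property → Group B.
ego: length 3, matches → Group A.

Group B, Group B, Group B, Group A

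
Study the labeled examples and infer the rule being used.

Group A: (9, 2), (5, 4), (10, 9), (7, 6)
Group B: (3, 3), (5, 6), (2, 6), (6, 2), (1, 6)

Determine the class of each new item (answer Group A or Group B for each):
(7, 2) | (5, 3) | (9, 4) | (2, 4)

The simplest hypothesis consistent with all the labels is: first > second AND sum is odd.

Group A, Group B, Group A, Group B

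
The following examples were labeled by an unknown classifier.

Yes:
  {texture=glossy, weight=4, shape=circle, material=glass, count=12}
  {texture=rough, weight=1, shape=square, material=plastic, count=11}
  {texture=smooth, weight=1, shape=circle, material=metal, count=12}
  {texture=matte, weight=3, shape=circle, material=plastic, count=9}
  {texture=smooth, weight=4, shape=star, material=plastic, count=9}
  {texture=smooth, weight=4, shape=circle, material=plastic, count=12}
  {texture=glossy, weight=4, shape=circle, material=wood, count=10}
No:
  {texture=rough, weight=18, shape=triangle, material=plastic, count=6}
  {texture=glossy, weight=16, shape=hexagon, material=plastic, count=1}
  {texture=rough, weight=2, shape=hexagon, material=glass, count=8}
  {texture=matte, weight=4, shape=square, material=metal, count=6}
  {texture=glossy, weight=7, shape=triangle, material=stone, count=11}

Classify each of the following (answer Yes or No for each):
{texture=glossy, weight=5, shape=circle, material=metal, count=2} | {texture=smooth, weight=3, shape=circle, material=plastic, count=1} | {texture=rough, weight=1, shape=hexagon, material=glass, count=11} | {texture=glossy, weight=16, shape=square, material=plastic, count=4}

Rule: weight ≤ 4 AND count ≥ 9. This holds for each 'Yes' example and fails for each 'No' one.
No: {texture=glossy, weight=5, shape=circle, material=metal, count=2}, since weight = 5, count = 2.
No: {texture=smooth, weight=3, shape=circle, material=plastic, count=1}, since weight = 3, count = 1.
Yes: {texture=rough, weight=1, shape=hexagon, material=glass, count=11}, since weight = 1, count = 11.
No: {texture=glossy, weight=16, shape=square, material=plastic, count=4}, since weight = 16, count = 4.

No, No, Yes, No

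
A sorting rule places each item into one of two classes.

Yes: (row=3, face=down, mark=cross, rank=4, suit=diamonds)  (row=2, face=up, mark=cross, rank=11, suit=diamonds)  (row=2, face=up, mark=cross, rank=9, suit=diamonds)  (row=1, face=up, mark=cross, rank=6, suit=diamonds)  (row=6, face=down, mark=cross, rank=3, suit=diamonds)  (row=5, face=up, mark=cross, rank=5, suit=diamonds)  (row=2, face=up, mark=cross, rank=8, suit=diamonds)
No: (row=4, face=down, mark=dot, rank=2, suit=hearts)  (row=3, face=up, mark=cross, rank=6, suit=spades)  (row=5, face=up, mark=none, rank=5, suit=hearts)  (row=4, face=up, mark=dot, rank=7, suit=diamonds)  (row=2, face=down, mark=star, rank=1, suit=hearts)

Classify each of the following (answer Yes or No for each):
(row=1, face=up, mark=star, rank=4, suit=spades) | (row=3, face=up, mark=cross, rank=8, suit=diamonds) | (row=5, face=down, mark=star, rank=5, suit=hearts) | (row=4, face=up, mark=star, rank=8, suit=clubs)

No, Yes, No, No

The common property of the 'Yes' items is: suit is diamonds AND mark is cross. No 'No' item has it.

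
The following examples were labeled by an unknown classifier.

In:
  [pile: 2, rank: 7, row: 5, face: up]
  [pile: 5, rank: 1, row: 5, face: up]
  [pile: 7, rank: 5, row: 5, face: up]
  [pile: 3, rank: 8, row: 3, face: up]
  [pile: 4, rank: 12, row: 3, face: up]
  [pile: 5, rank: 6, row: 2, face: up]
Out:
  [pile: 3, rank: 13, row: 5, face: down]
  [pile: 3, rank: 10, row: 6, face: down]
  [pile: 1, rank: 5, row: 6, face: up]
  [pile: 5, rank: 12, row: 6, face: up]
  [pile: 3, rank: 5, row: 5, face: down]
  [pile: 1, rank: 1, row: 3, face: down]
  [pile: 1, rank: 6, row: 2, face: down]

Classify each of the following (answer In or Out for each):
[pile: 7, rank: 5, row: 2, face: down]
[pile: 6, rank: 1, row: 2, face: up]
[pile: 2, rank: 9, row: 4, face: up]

Every 'In' example satisfies: face is up AND row ≤ 5. None of the 'Out' examples do.
Out: [pile: 7, rank: 5, row: 2, face: down], since face is down, row = 2. In: [pile: 6, rank: 1, row: 2, face: up], since face is up, row = 2. In: [pile: 2, rank: 9, row: 4, face: up], since face is up, row = 4.

Out, In, In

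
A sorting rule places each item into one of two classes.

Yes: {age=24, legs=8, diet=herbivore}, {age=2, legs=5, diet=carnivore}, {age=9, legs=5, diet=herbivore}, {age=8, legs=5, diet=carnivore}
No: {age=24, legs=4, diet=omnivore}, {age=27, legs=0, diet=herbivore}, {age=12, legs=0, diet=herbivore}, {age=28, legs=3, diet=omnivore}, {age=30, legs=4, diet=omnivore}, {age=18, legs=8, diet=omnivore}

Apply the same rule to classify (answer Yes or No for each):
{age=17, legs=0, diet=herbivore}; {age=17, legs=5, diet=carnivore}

No, Yes

'Yes' ⟺ legs ≥ 5 AND age ≠ 18.
No: {age=17, legs=0, diet=herbivore}, since legs = 0, age = 17.
Yes: {age=17, legs=5, diet=carnivore}, since legs = 5, age = 17.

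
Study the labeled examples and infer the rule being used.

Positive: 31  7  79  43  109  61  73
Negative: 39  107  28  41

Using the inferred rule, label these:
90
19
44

Comparing the two groups points to one rule — ≡ 1 (mod 6).

Negative, Positive, Negative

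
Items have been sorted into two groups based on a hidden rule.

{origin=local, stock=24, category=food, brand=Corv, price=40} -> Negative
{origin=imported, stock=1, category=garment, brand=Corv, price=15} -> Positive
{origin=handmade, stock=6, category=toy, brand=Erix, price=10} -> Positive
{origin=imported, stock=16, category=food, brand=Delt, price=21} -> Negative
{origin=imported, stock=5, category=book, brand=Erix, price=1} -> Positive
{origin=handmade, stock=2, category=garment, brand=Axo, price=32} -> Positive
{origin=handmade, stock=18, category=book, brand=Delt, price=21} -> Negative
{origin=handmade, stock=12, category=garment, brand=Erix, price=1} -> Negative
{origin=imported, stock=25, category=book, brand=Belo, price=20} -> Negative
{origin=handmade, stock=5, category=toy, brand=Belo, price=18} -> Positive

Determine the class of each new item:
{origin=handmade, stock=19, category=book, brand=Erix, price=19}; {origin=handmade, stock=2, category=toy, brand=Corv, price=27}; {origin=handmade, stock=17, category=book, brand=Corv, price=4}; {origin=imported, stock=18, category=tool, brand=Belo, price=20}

The simplest hypothesis consistent with all the labels is: stock ≤ 6.

Negative, Positive, Negative, Negative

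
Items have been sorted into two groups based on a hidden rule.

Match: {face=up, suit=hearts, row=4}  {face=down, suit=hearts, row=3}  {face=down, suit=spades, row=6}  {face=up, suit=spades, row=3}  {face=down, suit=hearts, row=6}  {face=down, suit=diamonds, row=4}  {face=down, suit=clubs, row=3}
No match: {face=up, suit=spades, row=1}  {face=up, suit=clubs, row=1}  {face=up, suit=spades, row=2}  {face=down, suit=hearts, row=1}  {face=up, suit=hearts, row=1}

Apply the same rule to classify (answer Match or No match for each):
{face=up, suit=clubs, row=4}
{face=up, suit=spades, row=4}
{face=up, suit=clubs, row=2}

Match, Match, No match

The classifier is using: row ≥ 3.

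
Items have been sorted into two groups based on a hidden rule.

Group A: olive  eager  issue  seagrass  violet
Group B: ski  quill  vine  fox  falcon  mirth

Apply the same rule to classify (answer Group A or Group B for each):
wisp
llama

Group B, Group B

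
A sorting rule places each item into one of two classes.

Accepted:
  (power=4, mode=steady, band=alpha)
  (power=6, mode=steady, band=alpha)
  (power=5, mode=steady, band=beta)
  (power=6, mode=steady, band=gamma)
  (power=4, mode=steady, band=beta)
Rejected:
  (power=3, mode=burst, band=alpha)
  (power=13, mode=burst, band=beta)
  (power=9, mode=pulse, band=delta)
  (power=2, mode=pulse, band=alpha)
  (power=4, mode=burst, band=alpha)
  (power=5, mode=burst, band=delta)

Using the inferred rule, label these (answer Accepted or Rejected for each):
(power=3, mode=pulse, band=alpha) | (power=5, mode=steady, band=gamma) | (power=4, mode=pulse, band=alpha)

Rejected, Accepted, Rejected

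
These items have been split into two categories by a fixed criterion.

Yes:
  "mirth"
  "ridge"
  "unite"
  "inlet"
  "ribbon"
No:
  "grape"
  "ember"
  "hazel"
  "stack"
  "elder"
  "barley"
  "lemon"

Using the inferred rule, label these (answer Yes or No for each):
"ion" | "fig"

A rule that fits every label: contains 'i' — true of each 'Yes' example, false of each 'No' one.

Yes, Yes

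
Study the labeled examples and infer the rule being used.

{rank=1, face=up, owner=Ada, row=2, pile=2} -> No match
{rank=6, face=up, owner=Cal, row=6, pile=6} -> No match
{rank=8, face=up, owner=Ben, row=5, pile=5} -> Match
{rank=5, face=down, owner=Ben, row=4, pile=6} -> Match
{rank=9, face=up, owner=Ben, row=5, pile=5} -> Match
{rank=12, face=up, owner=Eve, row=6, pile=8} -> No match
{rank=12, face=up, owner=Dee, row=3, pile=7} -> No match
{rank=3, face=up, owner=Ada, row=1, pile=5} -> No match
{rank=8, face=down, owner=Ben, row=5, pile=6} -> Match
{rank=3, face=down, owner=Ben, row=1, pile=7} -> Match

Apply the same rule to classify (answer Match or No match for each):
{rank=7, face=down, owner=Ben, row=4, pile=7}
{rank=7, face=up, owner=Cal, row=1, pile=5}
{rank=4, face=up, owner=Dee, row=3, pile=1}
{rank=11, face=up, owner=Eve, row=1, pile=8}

Match, No match, No match, No match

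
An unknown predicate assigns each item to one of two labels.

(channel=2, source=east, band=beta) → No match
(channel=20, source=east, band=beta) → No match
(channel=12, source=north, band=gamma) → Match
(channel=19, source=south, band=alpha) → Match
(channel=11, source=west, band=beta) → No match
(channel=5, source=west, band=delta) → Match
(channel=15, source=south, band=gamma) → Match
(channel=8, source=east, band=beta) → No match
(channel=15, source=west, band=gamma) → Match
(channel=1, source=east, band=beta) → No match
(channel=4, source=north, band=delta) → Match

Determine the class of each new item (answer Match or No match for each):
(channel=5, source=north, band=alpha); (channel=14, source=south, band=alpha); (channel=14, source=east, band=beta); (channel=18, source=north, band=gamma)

Looking at the examples, the only property every 'Match' case has and every 'No match' case lacks is: band is not beta.
Match: (channel=5, source=north, band=alpha), since band is alpha.
Match: (channel=14, source=south, band=alpha), since band is alpha.
No match: (channel=14, source=east, band=beta), since band is beta.
Match: (channel=18, source=north, band=gamma), since band is gamma.

Match, Match, No match, Match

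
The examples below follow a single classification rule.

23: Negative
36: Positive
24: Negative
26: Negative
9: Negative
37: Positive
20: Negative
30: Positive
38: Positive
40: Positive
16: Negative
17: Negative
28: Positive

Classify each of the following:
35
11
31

Positive, Negative, Positive

The pattern is that an item is 'Positive' exactly when: at least 28.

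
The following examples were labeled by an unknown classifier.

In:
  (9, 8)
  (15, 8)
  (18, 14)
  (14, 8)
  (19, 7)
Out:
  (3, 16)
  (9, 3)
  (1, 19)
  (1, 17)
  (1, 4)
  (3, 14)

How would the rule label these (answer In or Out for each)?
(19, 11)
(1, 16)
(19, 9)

In, Out, In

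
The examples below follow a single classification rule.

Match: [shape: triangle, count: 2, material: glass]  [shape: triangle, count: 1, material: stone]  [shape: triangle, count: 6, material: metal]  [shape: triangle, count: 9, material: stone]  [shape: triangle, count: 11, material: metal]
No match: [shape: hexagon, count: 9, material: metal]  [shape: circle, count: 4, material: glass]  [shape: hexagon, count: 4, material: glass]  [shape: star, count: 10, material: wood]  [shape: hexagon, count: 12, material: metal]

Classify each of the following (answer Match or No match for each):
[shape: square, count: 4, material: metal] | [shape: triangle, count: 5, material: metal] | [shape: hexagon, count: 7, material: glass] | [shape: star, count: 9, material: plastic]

No match, Match, No match, No match

Rule: shape is triangle. This holds for each 'Match' example and fails for each 'No match' one.
[shape: square, count: 4, material: metal]: shape is square, does not pass → No match. [shape: triangle, count: 5, material: metal]: shape is triangle, checks out → Match. [shape: hexagon, count: 7, material: glass]: shape is hexagon, does not pass → No match. [shape: star, count: 9, material: plastic]: shape is star, does not pass → No match.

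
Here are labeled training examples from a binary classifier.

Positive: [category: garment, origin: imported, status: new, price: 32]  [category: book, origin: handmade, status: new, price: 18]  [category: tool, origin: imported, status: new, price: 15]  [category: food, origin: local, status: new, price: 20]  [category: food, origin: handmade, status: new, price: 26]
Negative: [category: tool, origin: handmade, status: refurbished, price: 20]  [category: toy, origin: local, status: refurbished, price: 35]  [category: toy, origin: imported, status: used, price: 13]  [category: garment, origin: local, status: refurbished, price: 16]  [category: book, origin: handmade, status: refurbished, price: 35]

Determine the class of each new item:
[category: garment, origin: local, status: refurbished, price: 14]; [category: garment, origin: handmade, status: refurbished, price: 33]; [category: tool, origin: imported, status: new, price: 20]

The simplest hypothesis consistent with all the labels is: status is new.
Negative: [category: garment, origin: local, status: refurbished, price: 14], since status is refurbished.
Negative: [category: garment, origin: handmade, status: refurbished, price: 33], since status is refurbished.
Positive: [category: tool, origin: imported, status: new, price: 20], since status is new.

Negative, Negative, Positive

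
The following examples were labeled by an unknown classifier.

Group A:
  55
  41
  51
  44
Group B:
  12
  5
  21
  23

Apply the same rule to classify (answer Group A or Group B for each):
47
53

Rule: at least 41. This holds for each 'Group A' example and fails for each 'Group B' one.
47 → 47 ≥ 41 → Group A.
53 → 53 ≥ 41 → Group A.

Group A, Group A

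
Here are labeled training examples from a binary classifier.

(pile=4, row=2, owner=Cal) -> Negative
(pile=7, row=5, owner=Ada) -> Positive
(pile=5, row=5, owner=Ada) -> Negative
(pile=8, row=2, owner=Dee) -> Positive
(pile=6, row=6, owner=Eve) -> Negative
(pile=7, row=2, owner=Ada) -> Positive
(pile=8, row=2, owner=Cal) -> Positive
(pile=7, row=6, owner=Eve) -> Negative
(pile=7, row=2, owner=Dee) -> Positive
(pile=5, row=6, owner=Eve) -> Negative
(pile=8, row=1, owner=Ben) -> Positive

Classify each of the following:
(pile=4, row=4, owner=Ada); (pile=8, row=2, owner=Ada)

The simplest hypothesis consistent with all the labels is: pile ≥ 6 AND row ≤ 5.
(pile=4, row=4, owner=Ada): pile = 4, row = 4 — doesn't qualify, so Negative. (pile=8, row=2, owner=Ada): pile = 8, row = 2 — checks out, so Positive.

Negative, Positive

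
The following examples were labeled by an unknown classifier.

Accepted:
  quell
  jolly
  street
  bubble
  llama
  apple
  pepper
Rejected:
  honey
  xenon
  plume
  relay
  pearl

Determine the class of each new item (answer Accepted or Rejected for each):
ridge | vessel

Looking at the examples, the only property every 'Accepted' case has and every 'Rejected' case lacks is: has a double letter.

Rejected, Accepted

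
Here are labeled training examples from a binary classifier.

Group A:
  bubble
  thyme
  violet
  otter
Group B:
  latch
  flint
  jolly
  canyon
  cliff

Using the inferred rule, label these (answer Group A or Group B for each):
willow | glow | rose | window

Group B, Group B, Group A, Group B

'Group A' ⟺ contains 'e'.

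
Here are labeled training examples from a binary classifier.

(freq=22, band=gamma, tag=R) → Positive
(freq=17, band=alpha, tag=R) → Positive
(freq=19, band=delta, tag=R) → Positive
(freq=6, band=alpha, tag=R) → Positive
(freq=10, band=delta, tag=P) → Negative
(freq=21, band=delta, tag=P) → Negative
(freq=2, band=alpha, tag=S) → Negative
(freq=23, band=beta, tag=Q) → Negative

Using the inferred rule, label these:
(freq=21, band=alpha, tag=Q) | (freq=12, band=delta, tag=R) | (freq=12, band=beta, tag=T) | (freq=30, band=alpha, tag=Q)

Negative, Positive, Negative, Negative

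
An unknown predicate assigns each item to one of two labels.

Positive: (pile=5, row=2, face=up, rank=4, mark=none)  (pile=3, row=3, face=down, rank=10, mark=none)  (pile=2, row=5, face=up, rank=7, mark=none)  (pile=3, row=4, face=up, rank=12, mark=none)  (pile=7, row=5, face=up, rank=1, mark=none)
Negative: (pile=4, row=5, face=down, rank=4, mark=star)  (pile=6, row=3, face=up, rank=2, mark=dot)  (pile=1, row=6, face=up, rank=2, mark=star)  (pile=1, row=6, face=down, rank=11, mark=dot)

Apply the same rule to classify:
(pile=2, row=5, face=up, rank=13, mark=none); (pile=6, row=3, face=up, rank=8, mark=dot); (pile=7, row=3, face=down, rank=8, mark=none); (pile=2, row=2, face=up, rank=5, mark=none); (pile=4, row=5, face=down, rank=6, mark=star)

The rule appears to be: mark is none.

Positive, Negative, Positive, Positive, Negative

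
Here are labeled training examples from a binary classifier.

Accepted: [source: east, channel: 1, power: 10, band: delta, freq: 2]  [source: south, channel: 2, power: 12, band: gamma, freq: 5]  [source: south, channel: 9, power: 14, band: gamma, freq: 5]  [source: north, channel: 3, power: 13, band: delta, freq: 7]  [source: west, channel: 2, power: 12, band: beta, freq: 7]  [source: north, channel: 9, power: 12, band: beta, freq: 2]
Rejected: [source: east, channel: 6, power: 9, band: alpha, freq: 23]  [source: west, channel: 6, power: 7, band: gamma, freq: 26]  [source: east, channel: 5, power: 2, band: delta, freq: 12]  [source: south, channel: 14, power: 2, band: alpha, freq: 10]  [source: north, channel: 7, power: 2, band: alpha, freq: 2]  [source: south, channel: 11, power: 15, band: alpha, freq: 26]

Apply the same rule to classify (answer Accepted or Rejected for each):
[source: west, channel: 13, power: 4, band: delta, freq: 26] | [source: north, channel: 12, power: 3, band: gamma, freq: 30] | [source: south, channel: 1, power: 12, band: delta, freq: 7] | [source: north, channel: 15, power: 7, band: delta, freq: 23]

A rule that fits every label: power ≥ 7 AND freq ≤ 7 — true of each 'Accepted' example, false of each 'Rejected' one.

Rejected, Rejected, Accepted, Rejected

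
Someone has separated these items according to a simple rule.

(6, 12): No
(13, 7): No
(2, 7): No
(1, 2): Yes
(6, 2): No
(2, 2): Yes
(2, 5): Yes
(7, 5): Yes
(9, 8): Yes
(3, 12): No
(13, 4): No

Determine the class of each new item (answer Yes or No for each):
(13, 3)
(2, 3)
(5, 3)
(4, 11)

No, Yes, Yes, No

Every 'Yes' example satisfies: |first − second| ≤ 3. None of the 'No' examples do.
(13, 3) — |13−3| = 10, hence No.
(2, 3) — |2−3| = 1, hence Yes.
(5, 3) — |5−3| = 2, hence Yes.
(4, 11) — |4−11| = 7, hence No.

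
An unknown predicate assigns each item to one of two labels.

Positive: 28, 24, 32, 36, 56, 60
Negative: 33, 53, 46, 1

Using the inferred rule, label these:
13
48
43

All 'Positive' examples share one property — multiple of 4 — and every 'Negative' example lacks it.
Negative: 13, since 13 = 4·3 + 1. Positive: 48, since 48 = 4·12. Negative: 43, since 43 = 4·10 + 3.

Negative, Positive, Negative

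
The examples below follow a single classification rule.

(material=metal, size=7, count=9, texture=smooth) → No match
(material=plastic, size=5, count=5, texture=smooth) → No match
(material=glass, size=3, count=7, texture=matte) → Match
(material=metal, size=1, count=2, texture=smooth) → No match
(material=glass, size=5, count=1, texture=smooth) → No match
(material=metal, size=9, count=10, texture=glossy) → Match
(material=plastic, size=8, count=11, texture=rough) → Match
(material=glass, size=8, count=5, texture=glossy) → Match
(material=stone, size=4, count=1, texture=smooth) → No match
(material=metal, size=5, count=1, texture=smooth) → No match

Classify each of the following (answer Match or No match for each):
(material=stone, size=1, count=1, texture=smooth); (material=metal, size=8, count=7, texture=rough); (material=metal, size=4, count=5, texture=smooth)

All 'Match' examples share one property — texture is not smooth — and every 'No match' example lacks it.
(material=stone, size=1, count=1, texture=smooth): No match (texture is smooth). (material=metal, size=8, count=7, texture=rough): Match (texture is rough). (material=metal, size=4, count=5, texture=smooth): No match (texture is smooth).

No match, Match, No match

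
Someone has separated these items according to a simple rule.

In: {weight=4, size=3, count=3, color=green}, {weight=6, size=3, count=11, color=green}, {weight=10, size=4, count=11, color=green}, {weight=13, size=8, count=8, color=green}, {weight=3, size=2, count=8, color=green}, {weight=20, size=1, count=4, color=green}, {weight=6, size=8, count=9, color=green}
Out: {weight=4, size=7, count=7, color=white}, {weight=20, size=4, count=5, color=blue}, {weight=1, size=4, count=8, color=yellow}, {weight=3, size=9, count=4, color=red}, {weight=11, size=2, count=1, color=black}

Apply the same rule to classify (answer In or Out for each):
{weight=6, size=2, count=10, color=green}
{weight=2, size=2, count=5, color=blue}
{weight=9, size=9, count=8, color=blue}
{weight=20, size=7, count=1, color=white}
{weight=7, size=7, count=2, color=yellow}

In, Out, Out, Out, Out

The distinguishing property — color is green — holds for all the 'In' cases and none of the 'Out' cases.
{weight=6, size=2, count=10, color=green} — color is green, hence In.
{weight=2, size=2, count=5, color=blue} — color is blue, hence Out.
{weight=9, size=9, count=8, color=blue} — color is blue, hence Out.
{weight=20, size=7, count=1, color=white} — color is white, hence Out.
{weight=7, size=7, count=2, color=yellow} — color is yellow, hence Out.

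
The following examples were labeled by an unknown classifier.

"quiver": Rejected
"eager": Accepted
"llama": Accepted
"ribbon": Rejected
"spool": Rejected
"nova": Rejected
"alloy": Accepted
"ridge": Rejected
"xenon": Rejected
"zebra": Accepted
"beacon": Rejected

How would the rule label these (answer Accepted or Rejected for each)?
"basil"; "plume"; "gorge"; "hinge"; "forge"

Accepted, Rejected, Rejected, Rejected, Rejected

All 'Accepted' examples share one property — odd length AND contains 'a' — and every 'Rejected' example lacks it.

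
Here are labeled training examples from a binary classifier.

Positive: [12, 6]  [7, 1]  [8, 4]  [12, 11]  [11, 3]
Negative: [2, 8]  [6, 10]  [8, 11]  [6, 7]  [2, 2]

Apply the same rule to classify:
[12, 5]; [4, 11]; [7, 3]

Positive, Negative, Positive

Rule: first > second. This holds for each 'Positive' example and fails for each 'Negative' one.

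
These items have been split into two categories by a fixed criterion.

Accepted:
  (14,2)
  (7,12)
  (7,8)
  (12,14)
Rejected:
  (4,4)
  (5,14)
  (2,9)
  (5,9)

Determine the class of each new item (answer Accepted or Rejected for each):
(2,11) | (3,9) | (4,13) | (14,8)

One predicate separates the groups cleanly: first ≥ 7.
(2,11) — first 2, hence Rejected. (3,9) — first 3, hence Rejected. (4,13) — first 4, hence Rejected. (14,8) — first 14, hence Accepted.

Rejected, Rejected, Rejected, Accepted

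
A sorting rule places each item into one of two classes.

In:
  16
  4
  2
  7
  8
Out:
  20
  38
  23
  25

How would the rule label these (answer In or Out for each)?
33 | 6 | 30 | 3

Every 'In' example satisfies: at most 16. None of the 'Out' examples do.
33 — 33 > 16, hence Out.
6 — 6 ≤ 16, hence In.
30 — 30 > 16, hence Out.
3 — 3 ≤ 16, hence In.

Out, In, Out, In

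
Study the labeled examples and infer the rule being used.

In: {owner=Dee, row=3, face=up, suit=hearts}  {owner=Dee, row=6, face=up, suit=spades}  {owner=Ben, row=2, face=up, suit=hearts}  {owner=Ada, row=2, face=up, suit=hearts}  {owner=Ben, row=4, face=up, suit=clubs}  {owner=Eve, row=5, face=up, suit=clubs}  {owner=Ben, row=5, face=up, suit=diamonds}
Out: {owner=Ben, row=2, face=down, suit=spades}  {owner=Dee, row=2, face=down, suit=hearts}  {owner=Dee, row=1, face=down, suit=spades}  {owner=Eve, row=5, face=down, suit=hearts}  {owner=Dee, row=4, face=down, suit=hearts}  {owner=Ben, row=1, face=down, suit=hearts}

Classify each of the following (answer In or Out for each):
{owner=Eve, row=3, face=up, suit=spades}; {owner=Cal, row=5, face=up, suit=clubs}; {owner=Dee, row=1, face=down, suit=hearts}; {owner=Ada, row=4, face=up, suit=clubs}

The common property of the 'In' items is: face is up. No 'Out' item has it.
{owner=Eve, row=3, face=up, suit=spades}: face is up, matches → In. {owner=Cal, row=5, face=up, suit=clubs}: face is up, matches → In. {owner=Dee, row=1, face=down, suit=hearts}: face is down, doesn't match → Out. {owner=Ada, row=4, face=up, suit=clubs}: face is up, matches → In.

In, In, Out, In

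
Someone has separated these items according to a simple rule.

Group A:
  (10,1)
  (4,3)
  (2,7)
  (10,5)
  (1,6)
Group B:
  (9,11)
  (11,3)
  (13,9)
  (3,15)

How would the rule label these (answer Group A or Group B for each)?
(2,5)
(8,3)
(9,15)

Group A, Group A, Group B

The rule appears to be: sum is odd.
Group A: (2,5), since 2+5 = 7.
Group A: (8,3), since 8+3 = 11.
Group B: (9,15), since 9+15 = 24.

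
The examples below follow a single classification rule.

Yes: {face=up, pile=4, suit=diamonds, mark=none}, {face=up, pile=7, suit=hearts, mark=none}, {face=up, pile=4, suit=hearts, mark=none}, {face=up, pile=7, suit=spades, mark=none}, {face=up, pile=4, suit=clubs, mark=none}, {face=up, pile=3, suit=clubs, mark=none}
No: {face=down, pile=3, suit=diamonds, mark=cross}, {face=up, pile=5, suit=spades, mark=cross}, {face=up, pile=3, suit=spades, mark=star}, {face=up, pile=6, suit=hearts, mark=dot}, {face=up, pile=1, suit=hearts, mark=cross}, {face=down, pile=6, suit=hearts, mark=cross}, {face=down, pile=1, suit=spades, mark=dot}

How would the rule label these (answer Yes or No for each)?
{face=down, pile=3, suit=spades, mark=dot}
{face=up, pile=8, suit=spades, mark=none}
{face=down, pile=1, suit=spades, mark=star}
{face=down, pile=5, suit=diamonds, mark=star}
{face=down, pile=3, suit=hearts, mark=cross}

No, Yes, No, No, No

The classifier is using: mark is none.
{face=down, pile=3, suit=spades, mark=dot}: mark is dot, does not fit → No. {face=up, pile=8, suit=spades, mark=none}: mark is none, meets the rule → Yes. {face=down, pile=1, suit=spades, mark=star}: mark is star, does not fit → No. {face=down, pile=5, suit=diamonds, mark=star}: mark is star, does not fit → No. {face=down, pile=3, suit=hearts, mark=cross}: mark is cross, does not fit → No.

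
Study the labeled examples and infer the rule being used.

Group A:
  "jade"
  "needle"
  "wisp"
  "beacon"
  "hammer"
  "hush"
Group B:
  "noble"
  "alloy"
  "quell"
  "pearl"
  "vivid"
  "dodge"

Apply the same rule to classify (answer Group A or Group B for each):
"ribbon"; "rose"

The common property of the 'Group A' items is: even length. No 'Group B' item has it.
"ribbon" → length 6 → Group A.
"rose" → length 4 → Group A.

Group A, Group A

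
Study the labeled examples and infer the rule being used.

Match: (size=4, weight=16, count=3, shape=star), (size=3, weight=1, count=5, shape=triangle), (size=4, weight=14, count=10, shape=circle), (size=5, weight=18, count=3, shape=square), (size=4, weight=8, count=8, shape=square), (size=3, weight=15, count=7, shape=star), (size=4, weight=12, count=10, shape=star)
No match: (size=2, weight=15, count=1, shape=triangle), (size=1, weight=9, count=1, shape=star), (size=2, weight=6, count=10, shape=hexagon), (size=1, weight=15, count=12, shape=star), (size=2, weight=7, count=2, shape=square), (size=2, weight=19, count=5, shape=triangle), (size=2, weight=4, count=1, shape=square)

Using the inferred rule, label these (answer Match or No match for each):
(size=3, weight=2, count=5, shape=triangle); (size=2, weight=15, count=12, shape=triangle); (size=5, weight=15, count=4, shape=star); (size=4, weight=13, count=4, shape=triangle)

Match, No match, Match, Match

One predicate separates the groups cleanly: size ≥ 3.
(size=3, weight=2, count=5, shape=triangle): Match (size = 3). (size=2, weight=15, count=12, shape=triangle): No match (size = 2). (size=5, weight=15, count=4, shape=star): Match (size = 5). (size=4, weight=13, count=4, shape=triangle): Match (size = 4).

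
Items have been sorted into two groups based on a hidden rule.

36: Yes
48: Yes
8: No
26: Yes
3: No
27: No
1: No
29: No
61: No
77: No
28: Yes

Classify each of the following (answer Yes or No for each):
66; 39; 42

One predicate separates the groups cleanly: even AND at least 26.
66 → 66 is even, 66 ≥ 26 → Yes. 39 → 39 is odd, 39 ≥ 26 → No. 42 → 42 is even, 42 ≥ 26 → Yes.

Yes, No, Yes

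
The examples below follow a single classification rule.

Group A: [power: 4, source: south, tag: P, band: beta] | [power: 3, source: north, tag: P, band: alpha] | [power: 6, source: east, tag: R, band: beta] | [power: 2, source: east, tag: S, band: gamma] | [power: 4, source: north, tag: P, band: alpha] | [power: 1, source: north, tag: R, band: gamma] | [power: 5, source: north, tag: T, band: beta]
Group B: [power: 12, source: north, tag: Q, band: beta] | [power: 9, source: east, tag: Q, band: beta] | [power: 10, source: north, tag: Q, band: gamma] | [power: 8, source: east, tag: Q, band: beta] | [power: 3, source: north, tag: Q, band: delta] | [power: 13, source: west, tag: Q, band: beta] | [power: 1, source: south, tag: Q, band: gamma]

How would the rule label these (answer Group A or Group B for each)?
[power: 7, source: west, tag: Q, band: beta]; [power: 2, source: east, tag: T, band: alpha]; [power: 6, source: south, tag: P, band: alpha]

Group B, Group A, Group A

The distinguishing property — tag is not Q — holds for all the 'Group A' cases and none of the 'Group B' cases.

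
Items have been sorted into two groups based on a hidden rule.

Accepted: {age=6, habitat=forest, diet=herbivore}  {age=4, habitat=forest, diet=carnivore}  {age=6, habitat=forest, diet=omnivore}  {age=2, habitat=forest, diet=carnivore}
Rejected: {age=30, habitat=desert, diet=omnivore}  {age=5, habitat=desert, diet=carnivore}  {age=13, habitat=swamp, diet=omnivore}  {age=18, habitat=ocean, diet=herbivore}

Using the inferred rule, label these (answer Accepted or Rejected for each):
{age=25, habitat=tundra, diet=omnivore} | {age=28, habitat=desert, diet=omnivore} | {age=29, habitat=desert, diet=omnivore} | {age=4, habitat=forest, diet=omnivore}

Rejected, Rejected, Rejected, Accepted

One predicate separates the groups cleanly: habitat is forest.
{age=25, habitat=tundra, diet=omnivore}: habitat is tundra, does not pass → Rejected.
{age=28, habitat=desert, diet=omnivore}: habitat is desert, does not pass → Rejected.
{age=29, habitat=desert, diet=omnivore}: habitat is desert, does not pass → Rejected.
{age=4, habitat=forest, diet=omnivore}: habitat is forest, qualifies → Accepted.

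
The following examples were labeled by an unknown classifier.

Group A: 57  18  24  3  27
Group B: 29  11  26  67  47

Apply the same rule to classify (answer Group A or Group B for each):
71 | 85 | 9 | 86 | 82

Comparing the two groups points to one rule — multiple of 3.
71: 71 = 3·23 + 2, does not pass → Group B.
85: 85 = 3·28 + 1, does not pass → Group B.
9: 9 = 3·3, meets the rule → Group A.
86: 86 = 3·28 + 2, does not pass → Group B.
82: 82 = 3·27 + 1, does not pass → Group B.

Group B, Group B, Group A, Group B, Group B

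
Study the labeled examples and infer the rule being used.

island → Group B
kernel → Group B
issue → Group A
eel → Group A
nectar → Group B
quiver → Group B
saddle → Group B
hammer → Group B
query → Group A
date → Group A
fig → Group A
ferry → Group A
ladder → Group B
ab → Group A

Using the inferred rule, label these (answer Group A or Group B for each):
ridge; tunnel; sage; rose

Group A, Group B, Group A, Group A

One predicate separates the groups cleanly: length ≤ 5.
ridge: length 5, meets the rule → Group A.
tunnel: length 6, does not fit → Group B.
sage: length 4, meets the rule → Group A.
rose: length 4, meets the rule → Group A.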